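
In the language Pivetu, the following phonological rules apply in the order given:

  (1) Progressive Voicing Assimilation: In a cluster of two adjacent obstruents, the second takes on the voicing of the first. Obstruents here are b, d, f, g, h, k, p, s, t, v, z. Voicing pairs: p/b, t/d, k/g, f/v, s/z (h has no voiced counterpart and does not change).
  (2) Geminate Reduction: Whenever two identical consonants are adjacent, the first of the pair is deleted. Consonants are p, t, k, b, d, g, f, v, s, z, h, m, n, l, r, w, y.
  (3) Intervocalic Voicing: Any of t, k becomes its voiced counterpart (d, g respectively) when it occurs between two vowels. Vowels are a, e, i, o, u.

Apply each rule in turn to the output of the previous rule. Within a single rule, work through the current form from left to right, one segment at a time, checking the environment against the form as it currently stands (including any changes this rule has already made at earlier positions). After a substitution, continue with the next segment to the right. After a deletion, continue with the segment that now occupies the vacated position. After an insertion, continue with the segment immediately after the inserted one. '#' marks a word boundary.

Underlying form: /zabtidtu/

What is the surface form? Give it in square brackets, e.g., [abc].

[zabdidu]

(1) Progressive Voicing Assimilation: [zabtidtu] → [zabdiddu]
(2) Geminate Reduction: [zabdiddu] → [zabdidu]
(3) Intervocalic Voicing: no change — [zabdidu]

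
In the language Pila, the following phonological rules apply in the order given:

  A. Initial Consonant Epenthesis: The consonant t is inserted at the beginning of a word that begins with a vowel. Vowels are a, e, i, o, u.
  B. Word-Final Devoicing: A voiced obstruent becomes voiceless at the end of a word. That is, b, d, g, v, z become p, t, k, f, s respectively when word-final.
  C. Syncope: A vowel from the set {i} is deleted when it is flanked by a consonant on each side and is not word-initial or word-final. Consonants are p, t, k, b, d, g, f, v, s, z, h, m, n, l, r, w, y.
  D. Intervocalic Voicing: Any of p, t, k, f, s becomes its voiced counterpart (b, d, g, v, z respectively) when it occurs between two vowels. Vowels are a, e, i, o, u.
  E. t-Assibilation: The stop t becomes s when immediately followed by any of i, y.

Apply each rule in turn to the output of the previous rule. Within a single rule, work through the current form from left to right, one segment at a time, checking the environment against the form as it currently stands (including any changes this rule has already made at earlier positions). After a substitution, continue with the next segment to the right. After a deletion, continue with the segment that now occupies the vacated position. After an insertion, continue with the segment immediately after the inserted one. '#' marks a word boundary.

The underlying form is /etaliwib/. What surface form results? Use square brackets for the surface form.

[tedalwp]

A Initial Consonant Epenthesis: [etaliwib] → [tetaliwib]
B Word-Final Devoicing: [tetaliwib] → [tetaliwip]
C Syncope: [tetaliwip] → [tetalwp]
D Intervocalic Voicing: [tetalwp] → [tedalwp]
E t-Assibilation: no change — [tedalwp]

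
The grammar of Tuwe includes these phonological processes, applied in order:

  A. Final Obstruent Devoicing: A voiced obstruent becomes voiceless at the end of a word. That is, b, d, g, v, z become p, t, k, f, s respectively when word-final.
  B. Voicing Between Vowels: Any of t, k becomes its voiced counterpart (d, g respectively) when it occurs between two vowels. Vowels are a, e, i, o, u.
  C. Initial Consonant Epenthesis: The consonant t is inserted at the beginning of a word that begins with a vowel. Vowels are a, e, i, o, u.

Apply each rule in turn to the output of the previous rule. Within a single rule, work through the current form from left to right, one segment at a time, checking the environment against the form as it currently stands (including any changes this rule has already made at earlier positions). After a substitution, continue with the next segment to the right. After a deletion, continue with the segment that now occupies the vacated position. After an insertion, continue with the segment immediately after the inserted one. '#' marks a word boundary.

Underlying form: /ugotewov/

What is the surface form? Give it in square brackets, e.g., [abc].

A Final Obstruent Devoicing: [ugotewov] → [ugotewof]
B Voicing Between Vowels: [ugotewof] → [ugodewof]
C Initial Consonant Epenthesis: [ugodewof] → [tugodewof]

[tugodewof]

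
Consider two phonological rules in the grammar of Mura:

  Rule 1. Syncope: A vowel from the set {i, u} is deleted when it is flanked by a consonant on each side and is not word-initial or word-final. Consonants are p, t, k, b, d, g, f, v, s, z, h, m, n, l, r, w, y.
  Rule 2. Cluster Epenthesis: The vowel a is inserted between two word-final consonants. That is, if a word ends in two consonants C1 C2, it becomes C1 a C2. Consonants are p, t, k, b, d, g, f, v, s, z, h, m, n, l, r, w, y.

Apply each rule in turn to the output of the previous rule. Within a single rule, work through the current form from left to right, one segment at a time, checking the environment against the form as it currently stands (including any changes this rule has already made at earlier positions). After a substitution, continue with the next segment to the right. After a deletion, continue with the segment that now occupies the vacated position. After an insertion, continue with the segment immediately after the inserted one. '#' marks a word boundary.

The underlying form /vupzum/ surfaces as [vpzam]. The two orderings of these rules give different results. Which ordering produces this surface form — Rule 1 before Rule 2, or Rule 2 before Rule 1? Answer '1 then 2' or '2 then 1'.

Order 1 then 2:
  1 Syncope: [vupzum] → [vpzm]
  2 Cluster Epenthesis: [vpzm] → [vpzam]
  result: [vpzam]
Order 2 then 1:
  2 Cluster Epenthesis: no change — [vupzum]
  1 Syncope: [vupzum] → [vpzm]
  result: [vpzm]

1 then 2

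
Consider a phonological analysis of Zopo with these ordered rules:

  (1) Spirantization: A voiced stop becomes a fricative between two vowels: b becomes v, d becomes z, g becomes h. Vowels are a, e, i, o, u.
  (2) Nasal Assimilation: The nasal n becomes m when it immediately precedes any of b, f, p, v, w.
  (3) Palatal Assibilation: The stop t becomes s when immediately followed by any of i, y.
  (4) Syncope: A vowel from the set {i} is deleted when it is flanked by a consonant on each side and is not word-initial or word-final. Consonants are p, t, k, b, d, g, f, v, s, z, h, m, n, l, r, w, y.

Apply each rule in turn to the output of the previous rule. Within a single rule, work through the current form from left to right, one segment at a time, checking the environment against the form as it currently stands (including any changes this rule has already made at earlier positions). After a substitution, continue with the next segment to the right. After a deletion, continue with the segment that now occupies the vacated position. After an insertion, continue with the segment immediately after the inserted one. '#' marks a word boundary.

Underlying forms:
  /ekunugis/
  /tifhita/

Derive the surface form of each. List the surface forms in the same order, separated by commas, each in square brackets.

/ekunugis/:
  (1) Spirantization: [ekunugis] → [ekunuhis]
  (2) Nasal Assimilation: no change — [ekunuhis]
  (3) Palatal Assibilation: no change — [ekunuhis]
  (4) Syncope: [ekunuhis] → [ekunuhs]
/tifhita/:
  (1) Spirantization: no change — [tifhita]
  (2) Nasal Assimilation: no change — [tifhita]
  (3) Palatal Assibilation: [tifhita] → [sifhita]
  (4) Syncope: [sifhita] → [sfhta]

[ekunuhs], [sfhta]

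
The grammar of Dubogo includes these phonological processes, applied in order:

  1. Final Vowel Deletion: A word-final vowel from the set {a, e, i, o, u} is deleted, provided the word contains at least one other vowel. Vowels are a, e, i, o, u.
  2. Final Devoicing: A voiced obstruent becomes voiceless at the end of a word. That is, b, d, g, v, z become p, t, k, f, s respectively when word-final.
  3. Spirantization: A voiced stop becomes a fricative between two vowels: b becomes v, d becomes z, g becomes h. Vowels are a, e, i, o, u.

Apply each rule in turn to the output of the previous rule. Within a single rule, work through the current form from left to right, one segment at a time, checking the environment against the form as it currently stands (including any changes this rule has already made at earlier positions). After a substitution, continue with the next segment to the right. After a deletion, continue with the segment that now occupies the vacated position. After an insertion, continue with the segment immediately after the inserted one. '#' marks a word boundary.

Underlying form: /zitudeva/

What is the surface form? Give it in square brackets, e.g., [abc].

[zituzef]

1 Final Vowel Deletion: [zitudeva] → [zitudev]
2 Final Devoicing: [zitudev] → [zitudef]
3 Spirantization: [zitudef] → [zituzef]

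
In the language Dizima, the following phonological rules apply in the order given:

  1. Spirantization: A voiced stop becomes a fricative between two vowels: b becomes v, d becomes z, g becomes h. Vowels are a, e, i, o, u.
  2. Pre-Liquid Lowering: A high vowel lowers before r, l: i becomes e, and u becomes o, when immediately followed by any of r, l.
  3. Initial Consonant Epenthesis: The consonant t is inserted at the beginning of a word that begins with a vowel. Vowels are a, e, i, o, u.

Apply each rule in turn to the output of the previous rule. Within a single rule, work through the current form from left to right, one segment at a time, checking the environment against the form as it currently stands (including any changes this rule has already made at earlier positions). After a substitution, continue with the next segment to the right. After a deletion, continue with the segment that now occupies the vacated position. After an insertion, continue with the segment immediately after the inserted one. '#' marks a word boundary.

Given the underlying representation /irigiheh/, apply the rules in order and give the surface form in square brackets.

[terihiheh]

1 Spirantization: [irigiheh] → [irihiheh]
2 Pre-Liquid Lowering: [irihiheh] → [erihiheh]
3 Initial Consonant Epenthesis: [erihiheh] → [terihiheh]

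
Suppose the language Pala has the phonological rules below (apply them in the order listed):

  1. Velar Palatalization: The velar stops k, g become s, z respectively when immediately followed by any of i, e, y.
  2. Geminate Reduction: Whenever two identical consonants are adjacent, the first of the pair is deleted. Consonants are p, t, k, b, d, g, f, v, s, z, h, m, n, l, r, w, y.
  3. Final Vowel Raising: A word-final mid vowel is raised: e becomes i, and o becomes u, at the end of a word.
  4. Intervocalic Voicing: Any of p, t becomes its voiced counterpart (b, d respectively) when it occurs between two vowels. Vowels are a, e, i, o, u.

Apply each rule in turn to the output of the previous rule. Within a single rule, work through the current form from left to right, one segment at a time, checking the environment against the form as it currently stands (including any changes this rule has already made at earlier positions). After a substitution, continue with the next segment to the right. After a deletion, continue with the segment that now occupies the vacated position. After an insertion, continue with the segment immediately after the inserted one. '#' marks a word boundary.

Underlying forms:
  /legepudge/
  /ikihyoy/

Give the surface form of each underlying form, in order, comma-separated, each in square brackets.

[lezebudzi], [isihyoy]

/legepudge/:
  1 Velar Palatalization: [legepudge] → [lezepudze]
  2 Geminate Reduction: no change — [lezepudze]
  3 Final Vowel Raising: [lezepudze] → [lezepudzi]
  4 Intervocalic Voicing: [lezepudzi] → [lezebudzi]
/ikihyoy/:
  1 Velar Palatalization: [ikihyoy] → [isihyoy]
  2 Geminate Reduction: no change — [isihyoy]
  3 Final Vowel Raising: no change — [isihyoy]
  4 Intervocalic Voicing: no change — [isihyoy]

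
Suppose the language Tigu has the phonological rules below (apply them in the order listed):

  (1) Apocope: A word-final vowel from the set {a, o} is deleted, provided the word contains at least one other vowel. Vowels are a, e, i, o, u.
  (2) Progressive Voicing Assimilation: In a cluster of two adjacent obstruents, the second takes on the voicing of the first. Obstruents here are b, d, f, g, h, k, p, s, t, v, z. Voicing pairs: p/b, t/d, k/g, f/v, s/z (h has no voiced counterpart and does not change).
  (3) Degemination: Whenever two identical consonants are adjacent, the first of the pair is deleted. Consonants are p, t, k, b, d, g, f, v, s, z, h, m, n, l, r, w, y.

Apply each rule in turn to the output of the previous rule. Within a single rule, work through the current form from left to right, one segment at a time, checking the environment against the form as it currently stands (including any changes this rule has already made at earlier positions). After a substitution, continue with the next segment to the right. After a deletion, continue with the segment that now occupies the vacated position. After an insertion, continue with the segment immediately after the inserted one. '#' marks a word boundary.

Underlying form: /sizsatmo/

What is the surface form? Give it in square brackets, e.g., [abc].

(1) Apocope: [sizsatmo] → [sizsatm]
(2) Progressive Voicing Assimilation: [sizsatm] → [sizzatm]
(3) Degemination: [sizzatm] → [sizatm]

[sizatm]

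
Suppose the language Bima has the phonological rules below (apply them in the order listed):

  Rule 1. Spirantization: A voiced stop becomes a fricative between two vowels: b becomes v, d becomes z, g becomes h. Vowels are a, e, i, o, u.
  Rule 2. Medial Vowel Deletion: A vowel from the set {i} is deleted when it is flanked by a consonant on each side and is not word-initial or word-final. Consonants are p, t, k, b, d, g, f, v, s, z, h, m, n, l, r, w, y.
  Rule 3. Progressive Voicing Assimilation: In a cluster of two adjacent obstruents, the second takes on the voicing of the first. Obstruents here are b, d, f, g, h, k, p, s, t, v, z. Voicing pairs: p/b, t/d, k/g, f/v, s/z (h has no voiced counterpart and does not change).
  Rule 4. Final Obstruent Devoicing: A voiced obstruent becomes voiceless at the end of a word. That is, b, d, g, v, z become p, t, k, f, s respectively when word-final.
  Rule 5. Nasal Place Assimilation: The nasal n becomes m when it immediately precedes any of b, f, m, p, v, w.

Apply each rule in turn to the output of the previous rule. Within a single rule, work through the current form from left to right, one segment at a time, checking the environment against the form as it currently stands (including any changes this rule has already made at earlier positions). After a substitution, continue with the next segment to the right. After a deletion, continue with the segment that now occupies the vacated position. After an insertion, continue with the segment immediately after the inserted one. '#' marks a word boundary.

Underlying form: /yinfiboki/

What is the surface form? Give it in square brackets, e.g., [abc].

Rule 1 Spirantization: [yinfiboki] → [yinfivoki]
Rule 2 Medial Vowel Deletion: [yinfivoki] → [ynfvoki]
Rule 3 Progressive Voicing Assimilation: [ynfvoki] → [ynffoki]
Rule 4 Final Obstruent Devoicing: no change — [ynffoki]
Rule 5 Nasal Place Assimilation: [ynffoki] → [ymffoki]

[ymffoki]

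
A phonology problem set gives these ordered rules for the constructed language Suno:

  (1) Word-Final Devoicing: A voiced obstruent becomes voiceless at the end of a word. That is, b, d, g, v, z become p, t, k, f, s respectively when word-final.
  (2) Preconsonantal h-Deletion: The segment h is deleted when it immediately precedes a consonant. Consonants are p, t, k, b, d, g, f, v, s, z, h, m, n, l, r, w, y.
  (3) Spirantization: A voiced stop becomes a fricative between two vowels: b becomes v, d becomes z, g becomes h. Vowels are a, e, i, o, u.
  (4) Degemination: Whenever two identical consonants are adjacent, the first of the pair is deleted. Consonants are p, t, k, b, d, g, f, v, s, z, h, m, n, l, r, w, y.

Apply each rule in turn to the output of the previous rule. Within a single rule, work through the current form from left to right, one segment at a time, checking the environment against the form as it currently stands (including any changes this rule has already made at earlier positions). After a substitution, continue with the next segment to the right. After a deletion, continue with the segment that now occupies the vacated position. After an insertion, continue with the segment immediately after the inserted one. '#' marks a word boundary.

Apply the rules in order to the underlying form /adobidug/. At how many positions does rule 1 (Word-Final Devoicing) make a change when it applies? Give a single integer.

1

(1) Word-Final Devoicing: [adobidug] → [adobiduk]
(2) Preconsonantal h-Deletion: no change — [adobiduk]
(3) Spirantization: [adobiduk] → [azovizuk]
(4) Degemination: no change — [azovizuk]
Rule 1 changed 1 position(s).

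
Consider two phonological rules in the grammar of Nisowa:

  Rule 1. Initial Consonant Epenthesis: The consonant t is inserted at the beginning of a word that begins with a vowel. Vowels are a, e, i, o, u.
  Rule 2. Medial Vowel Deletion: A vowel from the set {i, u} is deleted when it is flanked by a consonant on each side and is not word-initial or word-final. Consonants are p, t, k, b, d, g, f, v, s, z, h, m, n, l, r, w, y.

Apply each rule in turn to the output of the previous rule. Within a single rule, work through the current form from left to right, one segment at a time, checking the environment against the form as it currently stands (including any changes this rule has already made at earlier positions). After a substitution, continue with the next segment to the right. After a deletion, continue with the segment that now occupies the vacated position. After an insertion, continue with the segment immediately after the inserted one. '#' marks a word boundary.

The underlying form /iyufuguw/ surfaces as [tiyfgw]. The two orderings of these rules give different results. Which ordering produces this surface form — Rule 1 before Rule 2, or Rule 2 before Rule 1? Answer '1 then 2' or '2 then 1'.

2 then 1

Order 1 then 2:
  1 Initial Consonant Epenthesis: [iyufuguw] → [tiyufuguw]
  2 Medial Vowel Deletion: [tiyufuguw] → [tyfgw]
  result: [tyfgw]
Order 2 then 1:
  2 Medial Vowel Deletion: [iyufuguw] → [iyfgw]
  1 Initial Consonant Epenthesis: [iyfgw] → [tiyfgw]
  result: [tiyfgw]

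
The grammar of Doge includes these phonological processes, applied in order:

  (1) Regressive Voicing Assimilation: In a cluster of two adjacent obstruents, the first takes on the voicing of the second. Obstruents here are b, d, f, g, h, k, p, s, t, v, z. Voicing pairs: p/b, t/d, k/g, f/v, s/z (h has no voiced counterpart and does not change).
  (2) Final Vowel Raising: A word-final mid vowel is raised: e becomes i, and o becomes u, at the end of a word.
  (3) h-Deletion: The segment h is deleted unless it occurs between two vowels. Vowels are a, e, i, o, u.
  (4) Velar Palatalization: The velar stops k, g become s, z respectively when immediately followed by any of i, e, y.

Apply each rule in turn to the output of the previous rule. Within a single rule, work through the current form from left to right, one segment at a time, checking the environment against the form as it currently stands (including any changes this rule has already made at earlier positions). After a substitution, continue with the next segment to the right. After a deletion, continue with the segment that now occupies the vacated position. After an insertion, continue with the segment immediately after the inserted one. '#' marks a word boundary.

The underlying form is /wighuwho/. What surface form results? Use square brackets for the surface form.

(1) Regressive Voicing Assimilation: [wighuwho] → [wikhuwho]
(2) Final Vowel Raising: [wikhuwho] → [wikhuwhu]
(3) h-Deletion: [wikhuwhu] → [wikuwu]
(4) Velar Palatalization: no change — [wikuwu]

[wikuwu]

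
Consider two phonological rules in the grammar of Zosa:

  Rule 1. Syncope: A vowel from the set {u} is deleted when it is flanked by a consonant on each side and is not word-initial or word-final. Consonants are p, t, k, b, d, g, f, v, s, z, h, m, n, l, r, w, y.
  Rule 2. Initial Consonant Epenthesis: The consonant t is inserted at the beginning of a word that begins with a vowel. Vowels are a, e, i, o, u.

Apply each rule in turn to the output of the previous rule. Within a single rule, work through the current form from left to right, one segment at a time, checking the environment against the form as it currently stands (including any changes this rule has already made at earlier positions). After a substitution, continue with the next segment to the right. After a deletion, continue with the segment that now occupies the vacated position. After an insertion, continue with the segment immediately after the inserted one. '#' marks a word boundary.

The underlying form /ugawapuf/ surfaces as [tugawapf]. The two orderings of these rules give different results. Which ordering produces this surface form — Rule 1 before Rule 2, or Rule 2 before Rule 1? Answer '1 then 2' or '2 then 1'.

1 then 2

Order 1 then 2:
  1 Syncope: [ugawapuf] → [ugawapf]
  2 Initial Consonant Epenthesis: [ugawapf] → [tugawapf]
  result: [tugawapf]
Order 2 then 1:
  2 Initial Consonant Epenthesis: [ugawapuf] → [tugawapuf]
  1 Syncope: [tugawapuf] → [tgawapf]
  result: [tgawapf]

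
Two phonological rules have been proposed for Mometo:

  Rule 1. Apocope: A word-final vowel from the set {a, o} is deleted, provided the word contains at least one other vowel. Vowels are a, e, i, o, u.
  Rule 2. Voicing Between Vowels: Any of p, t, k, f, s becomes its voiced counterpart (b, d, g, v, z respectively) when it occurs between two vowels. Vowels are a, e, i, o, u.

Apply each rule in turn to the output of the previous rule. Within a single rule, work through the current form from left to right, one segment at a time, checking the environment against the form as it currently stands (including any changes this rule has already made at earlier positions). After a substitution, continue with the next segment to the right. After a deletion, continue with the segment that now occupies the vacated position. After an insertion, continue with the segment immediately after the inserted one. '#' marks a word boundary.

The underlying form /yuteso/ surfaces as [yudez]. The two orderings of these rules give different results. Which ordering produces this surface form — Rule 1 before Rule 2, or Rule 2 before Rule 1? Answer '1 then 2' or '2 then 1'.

2 then 1

Order 1 then 2:
  1 Apocope: [yuteso] → [yutes]
  2 Voicing Between Vowels: [yutes] → [yudes]
  result: [yudes]
Order 2 then 1:
  2 Voicing Between Vowels: [yuteso] → [yudezo]
  1 Apocope: [yudezo] → [yudez]
  result: [yudez]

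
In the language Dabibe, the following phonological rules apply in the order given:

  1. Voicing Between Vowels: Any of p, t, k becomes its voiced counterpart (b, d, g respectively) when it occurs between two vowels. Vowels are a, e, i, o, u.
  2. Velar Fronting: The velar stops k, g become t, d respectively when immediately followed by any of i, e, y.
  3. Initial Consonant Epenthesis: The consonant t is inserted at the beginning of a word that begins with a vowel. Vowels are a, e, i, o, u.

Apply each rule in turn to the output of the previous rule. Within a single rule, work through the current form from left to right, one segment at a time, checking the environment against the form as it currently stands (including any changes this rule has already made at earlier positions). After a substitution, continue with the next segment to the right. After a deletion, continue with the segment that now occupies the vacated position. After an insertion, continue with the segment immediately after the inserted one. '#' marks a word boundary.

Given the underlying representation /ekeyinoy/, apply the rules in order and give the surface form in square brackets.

1 Voicing Between Vowels: [ekeyinoy] → [egeyinoy]
2 Velar Fronting: [egeyinoy] → [edeyinoy]
3 Initial Consonant Epenthesis: [edeyinoy] → [tedeyinoy]

[tedeyinoy]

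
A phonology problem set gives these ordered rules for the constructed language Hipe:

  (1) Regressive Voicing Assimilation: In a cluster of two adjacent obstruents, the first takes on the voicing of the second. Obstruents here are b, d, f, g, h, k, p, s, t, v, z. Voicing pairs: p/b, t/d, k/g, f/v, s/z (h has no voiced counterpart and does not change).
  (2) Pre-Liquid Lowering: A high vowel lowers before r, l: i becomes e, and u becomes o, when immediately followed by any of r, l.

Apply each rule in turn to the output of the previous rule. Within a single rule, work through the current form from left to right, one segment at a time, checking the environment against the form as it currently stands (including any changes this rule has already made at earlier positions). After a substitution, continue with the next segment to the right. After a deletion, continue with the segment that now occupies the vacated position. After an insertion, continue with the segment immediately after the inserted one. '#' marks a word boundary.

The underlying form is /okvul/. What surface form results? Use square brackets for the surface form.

(1) Regressive Voicing Assimilation: [okvul] → [ogvul]
(2) Pre-Liquid Lowering: [ogvul] → [ogvol]

[ogvol]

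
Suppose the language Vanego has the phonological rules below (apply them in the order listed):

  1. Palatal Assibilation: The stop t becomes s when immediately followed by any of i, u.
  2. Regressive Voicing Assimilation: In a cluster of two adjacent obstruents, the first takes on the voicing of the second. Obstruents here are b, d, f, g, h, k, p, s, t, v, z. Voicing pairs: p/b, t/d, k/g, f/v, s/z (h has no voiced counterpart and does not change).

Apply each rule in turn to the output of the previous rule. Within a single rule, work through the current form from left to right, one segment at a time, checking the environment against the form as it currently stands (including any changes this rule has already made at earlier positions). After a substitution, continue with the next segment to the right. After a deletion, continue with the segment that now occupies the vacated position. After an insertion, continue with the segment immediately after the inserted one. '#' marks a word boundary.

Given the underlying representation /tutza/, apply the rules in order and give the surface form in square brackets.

1 Palatal Assibilation: [tutza] → [sutza]
2 Regressive Voicing Assimilation: [sutza] → [sudza]

[sudza]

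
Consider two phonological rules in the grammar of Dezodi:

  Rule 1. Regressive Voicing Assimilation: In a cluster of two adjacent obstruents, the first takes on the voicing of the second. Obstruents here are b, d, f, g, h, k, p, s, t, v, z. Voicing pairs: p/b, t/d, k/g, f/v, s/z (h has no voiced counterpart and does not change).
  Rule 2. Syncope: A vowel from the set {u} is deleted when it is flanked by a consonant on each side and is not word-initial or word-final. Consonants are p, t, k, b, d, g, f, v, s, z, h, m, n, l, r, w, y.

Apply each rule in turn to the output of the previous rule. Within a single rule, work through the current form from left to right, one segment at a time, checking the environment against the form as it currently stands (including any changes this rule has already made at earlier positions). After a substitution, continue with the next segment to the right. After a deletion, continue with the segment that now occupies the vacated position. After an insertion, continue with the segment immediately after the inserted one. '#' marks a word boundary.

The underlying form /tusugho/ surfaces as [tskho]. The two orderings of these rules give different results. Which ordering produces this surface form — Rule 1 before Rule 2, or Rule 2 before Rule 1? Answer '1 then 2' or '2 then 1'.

1 then 2

Order 1 then 2:
  1 Regressive Voicing Assimilation: [tusugho] → [tusukho]
  2 Syncope: [tusukho] → [tskho]
  result: [tskho]
Order 2 then 1:
  2 Syncope: [tusugho] → [tsgho]
  1 Regressive Voicing Assimilation: [tsgho] → [tzkho]
  result: [tzkho]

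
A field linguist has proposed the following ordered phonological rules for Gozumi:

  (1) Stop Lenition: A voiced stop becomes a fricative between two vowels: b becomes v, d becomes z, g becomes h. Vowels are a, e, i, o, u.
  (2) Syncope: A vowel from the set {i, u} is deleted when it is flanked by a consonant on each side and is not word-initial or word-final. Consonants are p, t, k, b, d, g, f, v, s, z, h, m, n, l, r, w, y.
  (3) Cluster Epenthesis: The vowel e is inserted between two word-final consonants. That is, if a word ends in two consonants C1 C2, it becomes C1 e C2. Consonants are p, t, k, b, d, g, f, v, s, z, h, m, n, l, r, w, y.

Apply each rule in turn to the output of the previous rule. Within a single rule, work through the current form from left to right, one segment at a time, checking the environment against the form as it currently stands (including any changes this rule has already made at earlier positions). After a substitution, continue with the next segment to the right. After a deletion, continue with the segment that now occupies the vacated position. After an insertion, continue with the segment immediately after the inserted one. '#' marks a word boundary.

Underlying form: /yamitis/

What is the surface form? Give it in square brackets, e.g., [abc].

[yamtes]

(1) Stop Lenition: no change — [yamitis]
(2) Syncope: [yamitis] → [yamts]
(3) Cluster Epenthesis: [yamts] → [yamtes]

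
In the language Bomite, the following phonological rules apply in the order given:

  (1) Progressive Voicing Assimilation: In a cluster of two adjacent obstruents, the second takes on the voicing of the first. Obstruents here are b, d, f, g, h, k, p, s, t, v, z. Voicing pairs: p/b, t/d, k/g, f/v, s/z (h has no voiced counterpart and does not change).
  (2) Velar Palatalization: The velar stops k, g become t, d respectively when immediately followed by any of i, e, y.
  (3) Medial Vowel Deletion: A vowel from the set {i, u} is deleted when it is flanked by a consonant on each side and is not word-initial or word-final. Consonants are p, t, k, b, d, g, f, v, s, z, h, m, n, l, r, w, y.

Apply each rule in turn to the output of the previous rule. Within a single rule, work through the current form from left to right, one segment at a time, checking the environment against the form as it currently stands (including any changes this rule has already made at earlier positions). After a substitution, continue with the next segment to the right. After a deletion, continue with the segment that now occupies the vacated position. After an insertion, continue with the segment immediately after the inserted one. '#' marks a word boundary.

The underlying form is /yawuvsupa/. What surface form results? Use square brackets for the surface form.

[yawvzpa]

(1) Progressive Voicing Assimilation: [yawuvsupa] → [yawuvzupa]
(2) Velar Palatalization: no change — [yawuvzupa]
(3) Medial Vowel Deletion: [yawuvzupa] → [yawvzpa]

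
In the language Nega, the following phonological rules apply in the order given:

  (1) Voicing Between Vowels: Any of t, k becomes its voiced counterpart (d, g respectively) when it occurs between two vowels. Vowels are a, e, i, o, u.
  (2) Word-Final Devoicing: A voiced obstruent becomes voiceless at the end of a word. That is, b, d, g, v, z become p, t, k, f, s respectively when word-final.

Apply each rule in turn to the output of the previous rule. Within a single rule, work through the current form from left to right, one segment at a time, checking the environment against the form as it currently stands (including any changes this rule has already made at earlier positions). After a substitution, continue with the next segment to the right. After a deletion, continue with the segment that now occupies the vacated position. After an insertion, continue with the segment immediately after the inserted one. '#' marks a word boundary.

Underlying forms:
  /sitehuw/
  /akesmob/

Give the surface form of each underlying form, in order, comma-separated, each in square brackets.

[sidehuw], [agesmop]

/sitehuw/:
  (1) Voicing Between Vowels: [sitehuw] → [sidehuw]
  (2) Word-Final Devoicing: no change — [sidehuw]
/akesmob/:
  (1) Voicing Between Vowels: [akesmob] → [agesmob]
  (2) Word-Final Devoicing: [agesmob] → [agesmop]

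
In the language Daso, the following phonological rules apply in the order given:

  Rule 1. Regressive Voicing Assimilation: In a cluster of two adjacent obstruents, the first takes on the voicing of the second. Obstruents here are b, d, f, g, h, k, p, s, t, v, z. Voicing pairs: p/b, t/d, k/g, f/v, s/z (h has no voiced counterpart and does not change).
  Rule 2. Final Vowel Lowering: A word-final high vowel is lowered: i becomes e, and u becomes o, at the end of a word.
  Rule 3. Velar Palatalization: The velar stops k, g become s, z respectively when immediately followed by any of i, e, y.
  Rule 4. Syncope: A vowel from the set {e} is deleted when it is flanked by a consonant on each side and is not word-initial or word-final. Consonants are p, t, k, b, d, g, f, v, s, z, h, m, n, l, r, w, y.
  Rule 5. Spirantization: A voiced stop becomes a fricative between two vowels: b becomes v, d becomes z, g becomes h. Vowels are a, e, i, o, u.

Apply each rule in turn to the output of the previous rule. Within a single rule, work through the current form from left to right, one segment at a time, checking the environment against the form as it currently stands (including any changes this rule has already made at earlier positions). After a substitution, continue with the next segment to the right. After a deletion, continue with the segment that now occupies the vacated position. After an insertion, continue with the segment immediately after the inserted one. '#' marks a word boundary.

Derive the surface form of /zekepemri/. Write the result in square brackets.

Rule 1 Regressive Voicing Assimilation: no change — [zekepemri]
Rule 2 Final Vowel Lowering: [zekepemri] → [zekepemre]
Rule 3 Velar Palatalization: [zekepemre] → [zesepemre]
Rule 4 Syncope: [zesepemre] → [zspmre]
Rule 5 Spirantization: no change — [zspmre]

[zspmre]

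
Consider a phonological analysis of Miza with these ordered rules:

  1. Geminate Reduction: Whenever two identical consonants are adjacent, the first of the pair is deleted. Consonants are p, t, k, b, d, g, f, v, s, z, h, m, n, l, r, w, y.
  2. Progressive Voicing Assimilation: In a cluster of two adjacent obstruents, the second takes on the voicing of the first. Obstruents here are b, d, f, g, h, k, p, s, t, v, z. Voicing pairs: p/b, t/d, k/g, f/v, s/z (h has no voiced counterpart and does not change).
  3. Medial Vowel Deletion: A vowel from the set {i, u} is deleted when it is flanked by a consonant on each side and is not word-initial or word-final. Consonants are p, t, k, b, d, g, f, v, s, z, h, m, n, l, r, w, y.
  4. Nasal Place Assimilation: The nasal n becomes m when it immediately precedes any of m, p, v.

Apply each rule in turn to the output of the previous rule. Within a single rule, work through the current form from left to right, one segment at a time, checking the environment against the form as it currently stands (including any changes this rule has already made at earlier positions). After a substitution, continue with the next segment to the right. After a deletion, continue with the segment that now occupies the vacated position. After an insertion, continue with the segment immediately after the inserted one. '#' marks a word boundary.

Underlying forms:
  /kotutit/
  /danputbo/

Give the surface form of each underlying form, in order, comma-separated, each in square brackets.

[kottt], [damptpo]

/kotutit/:
  1 Geminate Reduction: no change — [kotutit]
  2 Progressive Voicing Assimilation: no change — [kotutit]
  3 Medial Vowel Deletion: [kotutit] → [kottt]
  4 Nasal Place Assimilation: no change — [kottt]
/danputbo/:
  1 Geminate Reduction: no change — [danputbo]
  2 Progressive Voicing Assimilation: [danputbo] → [danputpo]
  3 Medial Vowel Deletion: [danputpo] → [danptpo]
  4 Nasal Place Assimilation: [danptpo] → [damptpo]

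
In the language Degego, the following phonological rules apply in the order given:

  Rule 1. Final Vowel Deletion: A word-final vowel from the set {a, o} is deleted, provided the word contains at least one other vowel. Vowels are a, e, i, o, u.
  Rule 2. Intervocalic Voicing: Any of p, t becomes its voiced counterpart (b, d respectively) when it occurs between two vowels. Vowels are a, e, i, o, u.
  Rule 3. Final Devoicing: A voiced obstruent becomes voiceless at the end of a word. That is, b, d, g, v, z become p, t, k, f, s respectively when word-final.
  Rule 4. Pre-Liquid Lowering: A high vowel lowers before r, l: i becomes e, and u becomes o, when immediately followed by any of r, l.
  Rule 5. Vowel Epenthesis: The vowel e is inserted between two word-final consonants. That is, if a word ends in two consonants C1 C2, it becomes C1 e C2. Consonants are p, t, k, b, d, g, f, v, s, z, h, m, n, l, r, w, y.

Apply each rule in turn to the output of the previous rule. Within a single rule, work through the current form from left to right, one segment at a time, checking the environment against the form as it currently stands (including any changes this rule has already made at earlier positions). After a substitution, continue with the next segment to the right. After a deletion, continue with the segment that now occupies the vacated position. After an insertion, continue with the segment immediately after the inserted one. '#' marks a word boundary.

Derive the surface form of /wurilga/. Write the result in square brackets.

[worelek]

Rule 1 Final Vowel Deletion: [wurilga] → [wurilg]
Rule 2 Intervocalic Voicing: no change — [wurilg]
Rule 3 Final Devoicing: [wurilg] → [wurilk]
Rule 4 Pre-Liquid Lowering: [wurilk] → [worelk]
Rule 5 Vowel Epenthesis: [worelk] → [worelek]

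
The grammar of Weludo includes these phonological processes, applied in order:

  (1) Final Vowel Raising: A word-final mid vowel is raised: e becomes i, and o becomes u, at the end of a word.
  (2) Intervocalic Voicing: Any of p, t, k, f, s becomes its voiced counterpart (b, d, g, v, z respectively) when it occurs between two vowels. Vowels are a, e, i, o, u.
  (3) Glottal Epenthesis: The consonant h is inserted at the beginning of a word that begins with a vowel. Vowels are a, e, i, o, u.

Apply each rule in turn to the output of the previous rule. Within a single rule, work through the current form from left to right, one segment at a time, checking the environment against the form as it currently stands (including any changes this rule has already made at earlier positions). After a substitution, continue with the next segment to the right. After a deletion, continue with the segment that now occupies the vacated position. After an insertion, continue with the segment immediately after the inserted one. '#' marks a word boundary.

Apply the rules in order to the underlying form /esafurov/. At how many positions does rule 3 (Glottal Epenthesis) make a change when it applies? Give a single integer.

1

(1) Final Vowel Raising: no change — [esafurov]
(2) Intervocalic Voicing: [esafurov] → [ezavurov]
(3) Glottal Epenthesis: [ezavurov] → [hezavurov]
Rule 3 changed 1 position(s).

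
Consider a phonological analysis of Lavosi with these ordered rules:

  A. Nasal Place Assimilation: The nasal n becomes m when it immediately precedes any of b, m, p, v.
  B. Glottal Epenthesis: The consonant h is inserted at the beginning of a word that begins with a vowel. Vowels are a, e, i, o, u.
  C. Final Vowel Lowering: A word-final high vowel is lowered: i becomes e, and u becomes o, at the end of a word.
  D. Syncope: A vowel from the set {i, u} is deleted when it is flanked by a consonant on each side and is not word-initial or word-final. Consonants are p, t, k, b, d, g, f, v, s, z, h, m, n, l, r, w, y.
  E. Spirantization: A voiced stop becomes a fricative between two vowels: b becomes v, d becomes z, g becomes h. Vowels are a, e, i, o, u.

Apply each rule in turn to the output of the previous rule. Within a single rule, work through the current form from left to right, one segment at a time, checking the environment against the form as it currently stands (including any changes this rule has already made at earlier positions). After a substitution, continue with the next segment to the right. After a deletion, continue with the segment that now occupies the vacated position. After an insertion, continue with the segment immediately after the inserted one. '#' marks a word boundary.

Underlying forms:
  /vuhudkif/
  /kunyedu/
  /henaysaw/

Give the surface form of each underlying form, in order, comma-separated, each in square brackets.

/vuhudkif/:
  A Nasal Place Assimilation: no change — [vuhudkif]
  B Glottal Epenthesis: no change — [vuhudkif]
  C Final Vowel Lowering: no change — [vuhudkif]
  D Syncope: [vuhudkif] → [vhdkf]
  E Spirantization: no change — [vhdkf]
/kunyedu/:
  A Nasal Place Assimilation: no change — [kunyedu]
  B Glottal Epenthesis: no change — [kunyedu]
  C Final Vowel Lowering: [kunyedu] → [kunyedo]
  D Syncope: [kunyedo] → [knyedo]
  E Spirantization: [knyedo] → [knyezo]
/henaysaw/:
  A Nasal Place Assimilation: no change — [henaysaw]
  B Glottal Epenthesis: no change — [henaysaw]
  C Final Vowel Lowering: no change — [henaysaw]
  D Syncope: no change — [henaysaw]
  E Spirantization: no change — [henaysaw]

[vhdkf], [knyezo], [henaysaw]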